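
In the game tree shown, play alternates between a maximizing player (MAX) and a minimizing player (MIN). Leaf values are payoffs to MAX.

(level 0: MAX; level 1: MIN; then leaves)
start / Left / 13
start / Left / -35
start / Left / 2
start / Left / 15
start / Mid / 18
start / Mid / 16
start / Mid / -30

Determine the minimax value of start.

Left (MIN): min(13, -35, 2, 15) = -35
Mid (MIN): min(18, 16, -30) = -30
start (MAX): max(-35, -30) = -30

-30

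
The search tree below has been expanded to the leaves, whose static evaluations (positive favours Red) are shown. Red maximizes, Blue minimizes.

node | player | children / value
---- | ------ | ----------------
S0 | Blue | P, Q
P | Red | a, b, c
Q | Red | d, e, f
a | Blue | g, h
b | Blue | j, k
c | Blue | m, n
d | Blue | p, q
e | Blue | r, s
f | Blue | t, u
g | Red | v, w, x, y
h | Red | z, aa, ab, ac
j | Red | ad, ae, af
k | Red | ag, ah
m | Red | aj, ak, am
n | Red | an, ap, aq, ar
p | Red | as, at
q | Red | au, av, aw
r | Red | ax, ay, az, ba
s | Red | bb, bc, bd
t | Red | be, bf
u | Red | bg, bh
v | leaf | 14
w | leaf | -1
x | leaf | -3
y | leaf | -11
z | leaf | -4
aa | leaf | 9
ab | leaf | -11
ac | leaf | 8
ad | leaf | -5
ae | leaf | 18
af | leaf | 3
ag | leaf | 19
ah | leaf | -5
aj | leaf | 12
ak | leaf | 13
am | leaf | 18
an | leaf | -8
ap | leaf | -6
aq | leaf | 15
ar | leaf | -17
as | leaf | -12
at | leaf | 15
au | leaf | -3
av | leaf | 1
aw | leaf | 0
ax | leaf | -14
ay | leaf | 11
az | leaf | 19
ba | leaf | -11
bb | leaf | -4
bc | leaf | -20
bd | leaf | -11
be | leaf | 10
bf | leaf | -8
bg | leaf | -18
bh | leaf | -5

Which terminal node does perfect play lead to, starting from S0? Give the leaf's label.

g (Red): max(14, -1, -3, -11) = 14
h (Red): max(-4, 9, -11, 8) = 9
a (Blue): min(14, 9) = 9
j (Red): max(-5, 18, 3) = 18
k (Red): max(19, -5) = 19
b (Blue): min(18, 19) = 18
m (Red): max(12, 13, 18) = 18
n (Red): max(-8, -6, 15, -17) = 15
c (Blue): min(18, 15) = 15
P (Red): max(9, 18, 15) = 18
p (Red): max(-12, 15) = 15
q (Red): max(-3, 1, 0) = 1
d (Blue): min(15, 1) = 1
r (Red): max(-14, 11, 19, -11) = 19
s (Red): max(-4, -20, -11) = -4
e (Blue): min(19, -4) = -4
t (Red): max(10, -8) = 10
u (Red): max(-18, -5) = -5
f (Blue): min(10, -5) = -5
Q (Red): max(1, -4, -5) = 1
S0 (Blue): min(18, 1) = 1
At S0, Blue picks Q (lowest: 1).
At Q, Red picks d (highest: 1).
At d, Blue picks q (lowest: 1).
At q, Red picks av (highest: 1).
Terminal value 1.

av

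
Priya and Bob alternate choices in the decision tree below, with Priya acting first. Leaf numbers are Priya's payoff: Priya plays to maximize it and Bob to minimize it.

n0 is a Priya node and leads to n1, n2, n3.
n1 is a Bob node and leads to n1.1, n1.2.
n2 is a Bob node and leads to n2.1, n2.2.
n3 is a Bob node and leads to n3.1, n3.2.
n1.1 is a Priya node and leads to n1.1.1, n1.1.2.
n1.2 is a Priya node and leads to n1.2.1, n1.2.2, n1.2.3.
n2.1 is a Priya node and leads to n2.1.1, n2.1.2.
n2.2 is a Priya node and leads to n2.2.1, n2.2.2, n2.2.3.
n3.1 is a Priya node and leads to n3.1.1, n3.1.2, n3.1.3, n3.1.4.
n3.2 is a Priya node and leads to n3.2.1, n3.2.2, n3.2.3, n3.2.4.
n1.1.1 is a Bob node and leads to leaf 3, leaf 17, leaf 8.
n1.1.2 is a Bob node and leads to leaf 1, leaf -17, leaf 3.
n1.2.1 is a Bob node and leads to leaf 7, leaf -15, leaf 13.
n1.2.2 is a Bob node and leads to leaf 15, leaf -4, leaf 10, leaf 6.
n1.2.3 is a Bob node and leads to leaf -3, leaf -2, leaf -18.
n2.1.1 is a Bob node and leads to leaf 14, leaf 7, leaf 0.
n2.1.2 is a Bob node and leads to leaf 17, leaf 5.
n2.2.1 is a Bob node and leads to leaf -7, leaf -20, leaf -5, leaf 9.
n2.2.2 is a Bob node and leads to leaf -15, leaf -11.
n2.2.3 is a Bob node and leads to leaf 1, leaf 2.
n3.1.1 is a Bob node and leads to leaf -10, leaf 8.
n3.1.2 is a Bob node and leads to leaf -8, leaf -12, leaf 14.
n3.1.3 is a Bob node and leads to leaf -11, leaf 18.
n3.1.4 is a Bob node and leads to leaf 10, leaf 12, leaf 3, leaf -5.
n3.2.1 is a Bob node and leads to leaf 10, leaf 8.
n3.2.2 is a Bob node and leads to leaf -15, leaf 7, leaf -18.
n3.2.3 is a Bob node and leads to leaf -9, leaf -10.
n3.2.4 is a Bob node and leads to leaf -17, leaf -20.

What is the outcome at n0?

1

n1.1.1 (Bob): min(3, 17, 8) = 3
n1.1.2 (Bob): min(1, -17, 3) = -17
n1.1 (Priya): max(3, -17) = 3
n1.2.1 (Bob): min(7, -15, 13) = -15
n1.2.2 (Bob): min(15, -4, 10, 6) = -4
n1.2.3 (Bob): min(-3, -2, -18) = -18
n1.2 (Priya): max(-15, -4, -18) = -4
n1 (Bob): min(3, -4) = -4
n2.1.1 (Bob): min(14, 7, 0) = 0
n2.1.2 (Bob): min(17, 5) = 5
n2.1 (Priya): max(0, 5) = 5
n2.2.1 (Bob): min(-7, -20, -5, 9) = -20
n2.2.2 (Bob): min(-15, -11) = -15
n2.2.3 (Bob): min(1, 2) = 1
n2.2 (Priya): max(-20, -15, 1) = 1
n2 (Bob): min(5, 1) = 1
n3.1.1 (Bob): min(-10, 8) = -10
n3.1.2 (Bob): min(-8, -12, 14) = -12
n3.1.3 (Bob): min(-11, 18) = -11
n3.1.4 (Bob): min(10, 12, 3, -5) = -5
n3.1 (Priya): max(-10, -12, -11, -5) = -5
n3.2.1 (Bob): min(10, 8) = 8
n3.2.2 (Bob): min(-15, 7, -18) = -18
n3.2.3 (Bob): min(-9, -10) = -10
n3.2.4 (Bob): min(-17, -20) = -20
n3.2 (Priya): max(8, -18, -10, -20) = 8
n3 (Bob): min(-5, 8) = -5
n0 (Priya): max(-4, 1, -5) = 1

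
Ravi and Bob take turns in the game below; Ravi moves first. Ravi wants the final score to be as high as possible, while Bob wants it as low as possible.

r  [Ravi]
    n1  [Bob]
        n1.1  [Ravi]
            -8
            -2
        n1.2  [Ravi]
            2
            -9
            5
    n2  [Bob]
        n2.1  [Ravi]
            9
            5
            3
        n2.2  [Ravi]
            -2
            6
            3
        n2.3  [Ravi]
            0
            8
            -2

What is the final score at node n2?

6

n2.1 (Ravi): max(9, 5, 3) = 9
n2.2 (Ravi): max(-2, 6, 3) = 6
n2.3 (Ravi): max(0, 8, -2) = 8
n2 (Bob): min(9, 6, 8) = 6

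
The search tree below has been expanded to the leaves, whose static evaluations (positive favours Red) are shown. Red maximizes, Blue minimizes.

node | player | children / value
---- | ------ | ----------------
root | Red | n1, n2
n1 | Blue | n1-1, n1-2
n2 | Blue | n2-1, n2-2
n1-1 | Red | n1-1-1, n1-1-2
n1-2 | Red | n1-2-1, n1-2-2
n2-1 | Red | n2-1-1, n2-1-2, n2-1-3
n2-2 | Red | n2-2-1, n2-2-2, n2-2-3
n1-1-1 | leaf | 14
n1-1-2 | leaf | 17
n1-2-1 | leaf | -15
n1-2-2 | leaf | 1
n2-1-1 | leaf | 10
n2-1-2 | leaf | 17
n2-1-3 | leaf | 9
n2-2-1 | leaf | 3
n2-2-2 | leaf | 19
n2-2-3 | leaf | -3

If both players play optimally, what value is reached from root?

n1-1 (Red): max(14, 17) = 17
n1-2 (Red): max(-15, 1) = 1
n1 (Blue): min(17, 1) = 1
n2-1 (Red): max(10, 17, 9) = 17
n2-2 (Red): max(3, 19, -3) = 19
n2 (Blue): min(17, 19) = 17
root (Red): max(1, 17) = 17

17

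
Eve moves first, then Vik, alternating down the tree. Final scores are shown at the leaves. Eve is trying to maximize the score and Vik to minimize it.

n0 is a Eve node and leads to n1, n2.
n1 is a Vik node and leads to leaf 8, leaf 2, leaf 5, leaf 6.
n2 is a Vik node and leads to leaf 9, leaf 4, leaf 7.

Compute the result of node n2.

n2 (Vik): min(9, 4, 7) = 4

4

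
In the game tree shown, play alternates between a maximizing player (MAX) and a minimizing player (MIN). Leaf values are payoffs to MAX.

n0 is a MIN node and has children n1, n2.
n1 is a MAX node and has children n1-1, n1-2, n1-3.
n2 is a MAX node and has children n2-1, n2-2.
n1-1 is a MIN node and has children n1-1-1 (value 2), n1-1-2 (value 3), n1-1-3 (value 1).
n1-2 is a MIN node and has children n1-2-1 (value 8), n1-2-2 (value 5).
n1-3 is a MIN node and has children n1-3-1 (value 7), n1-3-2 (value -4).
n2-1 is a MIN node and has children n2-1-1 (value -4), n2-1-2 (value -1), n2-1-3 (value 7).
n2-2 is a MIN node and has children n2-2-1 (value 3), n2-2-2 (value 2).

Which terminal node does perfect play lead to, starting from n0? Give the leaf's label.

n2-2-2

n1-1 (MIN): min(2, 3, 1) = 1
n1-2 (MIN): min(8, 5) = 5
n1-3 (MIN): min(7, -4) = -4
n1 (MAX): max(1, 5, -4) = 5
n2-1 (MIN): min(-4, -1, 7) = -4
n2-2 (MIN): min(3, 2) = 2
n2 (MAX): max(-4, 2) = 2
n0 (MIN): min(5, 2) = 2
At n0, MIN picks n2 (lowest: 2).
At n2, MAX picks n2-2 (highest: 2).
At n2-2, MIN picks n2-2-2 (lowest: 2).
Terminal value 2.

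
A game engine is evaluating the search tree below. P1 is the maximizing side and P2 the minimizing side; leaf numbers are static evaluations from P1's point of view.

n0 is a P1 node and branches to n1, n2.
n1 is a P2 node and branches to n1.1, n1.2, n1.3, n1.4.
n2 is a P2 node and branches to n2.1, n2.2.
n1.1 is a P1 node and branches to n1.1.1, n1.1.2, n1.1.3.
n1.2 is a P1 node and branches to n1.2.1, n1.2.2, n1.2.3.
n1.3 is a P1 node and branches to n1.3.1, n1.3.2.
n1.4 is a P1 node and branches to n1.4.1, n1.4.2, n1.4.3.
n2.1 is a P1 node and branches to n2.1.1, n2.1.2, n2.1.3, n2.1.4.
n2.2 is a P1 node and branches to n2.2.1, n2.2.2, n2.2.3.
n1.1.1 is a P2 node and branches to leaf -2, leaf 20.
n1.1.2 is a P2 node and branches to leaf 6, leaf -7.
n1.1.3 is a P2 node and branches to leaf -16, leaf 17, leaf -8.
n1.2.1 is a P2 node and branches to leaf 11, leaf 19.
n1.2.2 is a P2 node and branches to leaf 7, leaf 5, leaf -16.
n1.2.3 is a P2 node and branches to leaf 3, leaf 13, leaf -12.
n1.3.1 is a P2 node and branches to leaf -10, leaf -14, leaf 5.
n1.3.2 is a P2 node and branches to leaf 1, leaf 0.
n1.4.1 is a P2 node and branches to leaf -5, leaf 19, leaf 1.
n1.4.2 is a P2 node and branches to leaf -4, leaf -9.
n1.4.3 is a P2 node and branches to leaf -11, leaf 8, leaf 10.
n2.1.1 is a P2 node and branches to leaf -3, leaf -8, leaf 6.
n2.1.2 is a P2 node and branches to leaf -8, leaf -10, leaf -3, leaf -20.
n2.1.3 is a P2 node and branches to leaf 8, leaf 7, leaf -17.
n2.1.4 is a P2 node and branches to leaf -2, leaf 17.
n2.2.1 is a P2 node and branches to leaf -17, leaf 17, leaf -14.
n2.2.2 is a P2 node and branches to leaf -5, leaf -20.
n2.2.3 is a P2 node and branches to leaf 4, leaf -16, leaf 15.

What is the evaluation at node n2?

n2.1.1 (P2): min(-3, -8, 6) = -8
n2.1.2 (P2): min(-8, -10, -3, -20) = -20
n2.1.3 (P2): min(8, 7, -17) = -17
n2.1.4 (P2): min(-2, 17) = -2
n2.1 (P1): max(-8, -20, -17, -2) = -2
n2.2.1 (P2): min(-17, 17, -14) = -17
n2.2.2 (P2): min(-5, -20) = -20
n2.2.3 (P2): min(4, -16, 15) = -16
n2.2 (P1): max(-17, -20, -16) = -16
n2 (P2): min(-2, -16) = -16

-16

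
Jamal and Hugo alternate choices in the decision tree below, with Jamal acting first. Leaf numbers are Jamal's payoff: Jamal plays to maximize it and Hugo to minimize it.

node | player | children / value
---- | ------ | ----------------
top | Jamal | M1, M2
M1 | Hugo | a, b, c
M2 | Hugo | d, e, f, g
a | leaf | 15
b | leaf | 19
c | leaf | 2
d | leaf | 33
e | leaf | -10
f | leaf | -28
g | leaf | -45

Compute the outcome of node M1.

2

M1 (Hugo): min(15, 19, 2) = 2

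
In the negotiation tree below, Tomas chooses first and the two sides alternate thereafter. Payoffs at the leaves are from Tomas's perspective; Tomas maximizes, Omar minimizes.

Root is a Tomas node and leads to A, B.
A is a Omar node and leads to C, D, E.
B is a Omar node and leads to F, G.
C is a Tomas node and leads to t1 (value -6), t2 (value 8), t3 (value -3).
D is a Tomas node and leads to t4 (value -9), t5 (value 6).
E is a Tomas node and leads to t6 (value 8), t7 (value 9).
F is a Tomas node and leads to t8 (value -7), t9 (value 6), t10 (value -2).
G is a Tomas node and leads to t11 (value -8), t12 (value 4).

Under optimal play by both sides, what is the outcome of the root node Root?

6

C (Tomas): max(-6, 8, -3) = 8
D (Tomas): max(-9, 6) = 6
E (Tomas): max(8, 9) = 9
A (Omar): min(8, 6, 9) = 6
F (Tomas): max(-7, 6, -2) = 6
G (Tomas): max(-8, 4) = 4
B (Omar): min(6, 4) = 4
Root (Tomas): max(6, 4) = 6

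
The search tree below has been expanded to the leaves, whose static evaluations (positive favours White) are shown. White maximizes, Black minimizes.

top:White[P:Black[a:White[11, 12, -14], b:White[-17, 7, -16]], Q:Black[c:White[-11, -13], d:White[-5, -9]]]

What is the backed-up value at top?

7

a (White): max(11, 12, -14) = 12
b (White): max(-17, 7, -16) = 7
P (Black): min(12, 7) = 7
c (White): max(-11, -13) = -11
d (White): max(-5, -9) = -5
Q (Black): min(-11, -5) = -11
top (White): max(7, -11) = 7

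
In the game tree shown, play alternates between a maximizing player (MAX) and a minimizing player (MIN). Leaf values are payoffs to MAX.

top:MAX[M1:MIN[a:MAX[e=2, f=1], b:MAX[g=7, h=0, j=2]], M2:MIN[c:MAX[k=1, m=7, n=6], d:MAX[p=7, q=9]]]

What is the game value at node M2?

c (MAX): max(1, 7, 6) = 7
d (MAX): max(7, 9) = 9
M2 (MIN): min(7, 9) = 7

7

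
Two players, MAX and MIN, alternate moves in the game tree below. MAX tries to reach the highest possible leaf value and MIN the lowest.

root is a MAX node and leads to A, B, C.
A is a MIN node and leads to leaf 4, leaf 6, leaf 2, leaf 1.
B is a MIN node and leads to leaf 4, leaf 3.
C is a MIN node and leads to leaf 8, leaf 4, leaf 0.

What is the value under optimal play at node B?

3

B (MIN): min(4, 3) = 3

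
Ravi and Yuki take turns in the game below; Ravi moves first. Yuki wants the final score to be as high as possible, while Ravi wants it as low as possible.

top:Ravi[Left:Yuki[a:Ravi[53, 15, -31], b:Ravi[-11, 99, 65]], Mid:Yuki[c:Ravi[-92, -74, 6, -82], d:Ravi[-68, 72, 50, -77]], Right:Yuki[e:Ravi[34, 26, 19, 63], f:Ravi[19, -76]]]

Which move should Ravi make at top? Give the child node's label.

a (Ravi): min(53, 15, -31) = -31
b (Ravi): min(-11, 99, 65) = -11
Left (Yuki): max(-31, -11) = -11
c (Ravi): min(-92, -74, 6, -82) = -92
d (Ravi): min(-68, 72, 50, -77) = -77
Mid (Yuki): max(-92, -77) = -77
e (Ravi): min(34, 26, 19, 63) = 19
f (Ravi): min(19, -76) = -76
Right (Yuki): max(19, -76) = 19
top (Ravi): min(-11, -77, 19) = -77
Ravi at top wants the lowest of {Left=-11, Mid=-77, Right=19}, so chooses Mid.

Mid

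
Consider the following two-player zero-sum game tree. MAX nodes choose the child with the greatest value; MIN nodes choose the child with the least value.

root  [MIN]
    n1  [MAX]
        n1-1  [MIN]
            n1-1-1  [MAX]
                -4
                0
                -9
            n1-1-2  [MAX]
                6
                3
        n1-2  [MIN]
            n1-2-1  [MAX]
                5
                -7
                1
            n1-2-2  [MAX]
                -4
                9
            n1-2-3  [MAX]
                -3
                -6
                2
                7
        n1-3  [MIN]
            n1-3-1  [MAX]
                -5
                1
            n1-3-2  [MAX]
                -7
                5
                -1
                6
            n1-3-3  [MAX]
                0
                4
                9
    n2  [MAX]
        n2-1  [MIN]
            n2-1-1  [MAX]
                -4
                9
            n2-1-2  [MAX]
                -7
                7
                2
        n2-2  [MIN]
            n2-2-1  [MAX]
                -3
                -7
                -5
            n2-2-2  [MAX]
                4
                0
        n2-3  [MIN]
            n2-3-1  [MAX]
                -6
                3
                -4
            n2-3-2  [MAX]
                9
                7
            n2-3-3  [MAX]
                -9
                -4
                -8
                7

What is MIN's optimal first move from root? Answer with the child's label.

n1-1-1 (MAX): max(-4, 0, -9) = 0
n1-1-2 (MAX): max(6, 3) = 6
n1-1 (MIN): min(0, 6) = 0
n1-2-1 (MAX): max(5, -7, 1) = 5
n1-2-2 (MAX): max(-4, 9) = 9
n1-2-3 (MAX): max(-3, -6, 2, 7) = 7
n1-2 (MIN): min(5, 9, 7) = 5
n1-3-1 (MAX): max(-5, 1) = 1
n1-3-2 (MAX): max(-7, 5, -1, 6) = 6
n1-3-3 (MAX): max(0, 4, 9) = 9
n1-3 (MIN): min(1, 6, 9) = 1
n1 (MAX): max(0, 5, 1) = 5
n2-1-1 (MAX): max(-4, 9) = 9
n2-1-2 (MAX): max(-7, 7, 2) = 7
n2-1 (MIN): min(9, 7) = 7
n2-2-1 (MAX): max(-3, -7, -5) = -3
n2-2-2 (MAX): max(4, 0) = 4
n2-2 (MIN): min(-3, 4) = -3
n2-3-1 (MAX): max(-6, 3, -4) = 3
n2-3-2 (MAX): max(9, 7) = 9
n2-3-3 (MAX): max(-9, -4, -8, 7) = 7
n2-3 (MIN): min(3, 9, 7) = 3
n2 (MAX): max(7, -3, 3) = 7
root (MIN): min(5, 7) = 5
MIN at root wants the lowest of {n1=5, n2=7}, so chooses n1.

n1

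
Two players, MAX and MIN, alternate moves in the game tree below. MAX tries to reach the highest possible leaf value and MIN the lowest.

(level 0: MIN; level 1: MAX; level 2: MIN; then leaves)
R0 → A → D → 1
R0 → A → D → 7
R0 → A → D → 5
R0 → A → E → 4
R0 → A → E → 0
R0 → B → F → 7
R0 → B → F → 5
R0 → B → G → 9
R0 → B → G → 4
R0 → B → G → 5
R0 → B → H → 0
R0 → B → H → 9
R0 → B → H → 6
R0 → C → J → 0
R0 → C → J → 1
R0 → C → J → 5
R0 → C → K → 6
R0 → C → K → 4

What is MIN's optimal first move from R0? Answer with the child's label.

D (MIN): min(1, 7, 5) = 1
E (MIN): min(4, 0) = 0
A (MAX): max(1, 0) = 1
F (MIN): min(7, 5) = 5
G (MIN): min(9, 4, 5) = 4
H (MIN): min(0, 9, 6) = 0
B (MAX): max(5, 4, 0) = 5
J (MIN): min(0, 1, 5) = 0
K (MIN): min(6, 4) = 4
C (MAX): max(0, 4) = 4
R0 (MIN): min(1, 5, 4) = 1
MIN at R0 wants the lowest of {A=1, B=5, C=4}, so chooses A.

A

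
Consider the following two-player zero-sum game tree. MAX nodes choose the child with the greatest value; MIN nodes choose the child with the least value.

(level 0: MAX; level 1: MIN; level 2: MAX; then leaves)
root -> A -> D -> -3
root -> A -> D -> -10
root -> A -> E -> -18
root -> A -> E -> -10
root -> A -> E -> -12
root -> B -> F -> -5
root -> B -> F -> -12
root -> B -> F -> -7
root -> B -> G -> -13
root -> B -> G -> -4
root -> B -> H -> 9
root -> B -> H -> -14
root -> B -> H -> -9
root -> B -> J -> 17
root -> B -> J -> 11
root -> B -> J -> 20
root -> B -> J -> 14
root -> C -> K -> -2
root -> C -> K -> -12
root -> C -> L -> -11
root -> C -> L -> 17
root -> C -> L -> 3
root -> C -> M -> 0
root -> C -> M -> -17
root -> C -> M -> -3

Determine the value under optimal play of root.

-2

D (MAX): max(-3, -10) = -3
E (MAX): max(-18, -10, -12) = -10
A (MIN): min(-3, -10) = -10
F (MAX): max(-5, -12, -7) = -5
G (MAX): max(-13, -4) = -4
H (MAX): max(9, -14, -9) = 9
J (MAX): max(17, 11, 20, 14) = 20
B (MIN): min(-5, -4, 9, 20) = -5
K (MAX): max(-2, -12) = -2
L (MAX): max(-11, 17, 3) = 17
M (MAX): max(0, -17, -3) = 0
C (MIN): min(-2, 17, 0) = -2
root (MAX): max(-10, -5, -2) = -2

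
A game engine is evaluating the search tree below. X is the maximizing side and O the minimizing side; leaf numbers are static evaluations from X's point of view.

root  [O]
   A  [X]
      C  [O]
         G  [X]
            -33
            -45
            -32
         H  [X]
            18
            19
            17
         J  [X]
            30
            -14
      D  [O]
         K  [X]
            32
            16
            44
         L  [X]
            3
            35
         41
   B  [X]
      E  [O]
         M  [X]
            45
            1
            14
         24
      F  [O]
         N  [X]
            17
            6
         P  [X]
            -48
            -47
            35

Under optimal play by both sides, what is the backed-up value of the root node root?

24

G (X): max(-33, -45, -32) = -32
H (X): max(18, 19, 17) = 19
J (X): max(30, -14) = 30
C (O): min(-32, 19, 30) = -32
K (X): max(32, 16, 44) = 44
L (X): max(3, 35) = 35
D (O): min(44, 35, 41) = 35
A (X): max(-32, 35) = 35
M (X): max(45, 1, 14) = 45
E (O): min(45, 24) = 24
N (X): max(17, 6) = 17
P (X): max(-48, -47, 35) = 35
F (O): min(17, 35) = 17
B (X): max(24, 17) = 24
root (O): min(35, 24) = 24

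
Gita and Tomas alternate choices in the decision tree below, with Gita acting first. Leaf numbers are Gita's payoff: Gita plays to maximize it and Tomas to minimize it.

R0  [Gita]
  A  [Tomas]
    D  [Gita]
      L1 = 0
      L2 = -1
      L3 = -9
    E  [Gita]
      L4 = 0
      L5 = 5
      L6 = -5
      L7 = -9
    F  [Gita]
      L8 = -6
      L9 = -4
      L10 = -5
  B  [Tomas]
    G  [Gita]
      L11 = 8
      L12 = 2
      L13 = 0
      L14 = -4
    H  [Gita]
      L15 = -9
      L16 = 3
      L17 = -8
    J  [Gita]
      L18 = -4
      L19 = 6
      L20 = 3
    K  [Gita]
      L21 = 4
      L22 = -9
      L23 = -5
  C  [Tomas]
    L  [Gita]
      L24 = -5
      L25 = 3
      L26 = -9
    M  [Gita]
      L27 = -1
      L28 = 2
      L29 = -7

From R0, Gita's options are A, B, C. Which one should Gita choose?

B

D (Gita): max(0, -1, -9) = 0
E (Gita): max(0, 5, -5, -9) = 5
F (Gita): max(-6, -4, -5) = -4
A (Tomas): min(0, 5, -4) = -4
G (Gita): max(8, 2, 0, -4) = 8
H (Gita): max(-9, 3, -8) = 3
J (Gita): max(-4, 6, 3) = 6
K (Gita): max(4, -9, -5) = 4
B (Tomas): min(8, 3, 6, 4) = 3
L (Gita): max(-5, 3, -9) = 3
M (Gita): max(-1, 2, -7) = 2
C (Tomas): min(3, 2) = 2
R0 (Gita): max(-4, 3, 2) = 3
Gita at R0 wants the highest of {A=-4, B=3, C=2}, so chooses B.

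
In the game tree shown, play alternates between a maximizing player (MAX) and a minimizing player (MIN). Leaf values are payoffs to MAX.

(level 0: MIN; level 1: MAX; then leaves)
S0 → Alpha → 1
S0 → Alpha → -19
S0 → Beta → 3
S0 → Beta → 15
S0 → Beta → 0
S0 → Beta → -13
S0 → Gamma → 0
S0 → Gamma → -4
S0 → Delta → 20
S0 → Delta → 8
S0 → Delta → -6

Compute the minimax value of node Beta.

15

Beta (MAX): max(3, 15, 0, -13) = 15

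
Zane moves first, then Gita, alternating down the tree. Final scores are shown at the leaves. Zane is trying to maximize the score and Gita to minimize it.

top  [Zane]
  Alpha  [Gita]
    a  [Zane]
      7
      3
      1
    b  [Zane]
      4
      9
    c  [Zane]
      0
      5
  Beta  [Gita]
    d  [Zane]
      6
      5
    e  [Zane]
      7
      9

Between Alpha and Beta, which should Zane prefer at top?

a (Zane): max(7, 3, 1) = 7
b (Zane): max(4, 9) = 9
c (Zane): max(0, 5) = 5
Alpha (Gita): min(7, 9, 5) = 5
d (Zane): max(6, 5) = 6
e (Zane): max(7, 9) = 9
Beta (Gita): min(6, 9) = 6
Zane prefers the higher value; Alpha=5, Beta=6. Beta is better since 6 > 5.

Beta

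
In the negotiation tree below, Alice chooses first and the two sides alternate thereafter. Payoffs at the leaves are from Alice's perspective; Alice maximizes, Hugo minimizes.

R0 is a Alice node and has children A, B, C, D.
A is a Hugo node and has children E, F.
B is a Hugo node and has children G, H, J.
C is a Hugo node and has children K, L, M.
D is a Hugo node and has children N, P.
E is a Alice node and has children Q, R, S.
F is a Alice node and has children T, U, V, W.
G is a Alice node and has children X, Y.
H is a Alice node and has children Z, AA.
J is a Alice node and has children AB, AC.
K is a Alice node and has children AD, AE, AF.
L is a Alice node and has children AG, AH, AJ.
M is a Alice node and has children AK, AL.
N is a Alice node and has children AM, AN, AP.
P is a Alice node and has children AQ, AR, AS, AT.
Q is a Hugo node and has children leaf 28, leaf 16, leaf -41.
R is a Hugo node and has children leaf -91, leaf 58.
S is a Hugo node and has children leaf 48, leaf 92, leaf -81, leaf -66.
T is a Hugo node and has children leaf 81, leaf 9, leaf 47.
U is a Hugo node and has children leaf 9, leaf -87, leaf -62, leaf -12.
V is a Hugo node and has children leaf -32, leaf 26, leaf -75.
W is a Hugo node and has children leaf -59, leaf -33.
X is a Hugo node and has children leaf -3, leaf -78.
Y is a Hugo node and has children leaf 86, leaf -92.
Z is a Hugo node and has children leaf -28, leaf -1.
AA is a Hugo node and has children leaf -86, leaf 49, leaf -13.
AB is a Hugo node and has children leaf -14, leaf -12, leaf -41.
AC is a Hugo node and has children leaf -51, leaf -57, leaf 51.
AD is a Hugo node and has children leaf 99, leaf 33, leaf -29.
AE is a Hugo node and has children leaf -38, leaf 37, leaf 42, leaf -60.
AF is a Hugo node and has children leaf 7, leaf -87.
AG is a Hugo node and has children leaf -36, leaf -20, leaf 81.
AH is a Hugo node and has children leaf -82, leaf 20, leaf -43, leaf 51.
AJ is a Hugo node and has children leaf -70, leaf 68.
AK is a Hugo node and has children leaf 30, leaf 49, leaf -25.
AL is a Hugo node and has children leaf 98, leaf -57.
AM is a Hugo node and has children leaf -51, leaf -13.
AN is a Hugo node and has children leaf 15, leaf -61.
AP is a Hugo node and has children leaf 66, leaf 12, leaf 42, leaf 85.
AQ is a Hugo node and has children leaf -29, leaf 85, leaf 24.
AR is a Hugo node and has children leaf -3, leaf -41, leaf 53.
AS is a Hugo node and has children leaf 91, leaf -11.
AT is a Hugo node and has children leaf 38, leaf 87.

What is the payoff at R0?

12

Q (Hugo): min(28, 16, -41) = -41
R (Hugo): min(-91, 58) = -91
S (Hugo): min(48, 92, -81, -66) = -81
E (Alice): max(-41, -91, -81) = -41
T (Hugo): min(81, 9, 47) = 9
U (Hugo): min(9, -87, -62, -12) = -87
V (Hugo): min(-32, 26, -75) = -75
W (Hugo): min(-59, -33) = -59
F (Alice): max(9, -87, -75, -59) = 9
A (Hugo): min(-41, 9) = -41
X (Hugo): min(-3, -78) = -78
Y (Hugo): min(86, -92) = -92
G (Alice): max(-78, -92) = -78
Z (Hugo): min(-28, -1) = -28
AA (Hugo): min(-86, 49, -13) = -86
H (Alice): max(-28, -86) = -28
AB (Hugo): min(-14, -12, -41) = -41
AC (Hugo): min(-51, -57, 51) = -57
J (Alice): max(-41, -57) = -41
B (Hugo): min(-78, -28, -41) = -78
AD (Hugo): min(99, 33, -29) = -29
AE (Hugo): min(-38, 37, 42, -60) = -60
AF (Hugo): min(7, -87) = -87
K (Alice): max(-29, -60, -87) = -29
AG (Hugo): min(-36, -20, 81) = -36
AH (Hugo): min(-82, 20, -43, 51) = -82
AJ (Hugo): min(-70, 68) = -70
L (Alice): max(-36, -82, -70) = -36
AK (Hugo): min(30, 49, -25) = -25
AL (Hugo): min(98, -57) = -57
M (Alice): max(-25, -57) = -25
C (Hugo): min(-29, -36, -25) = -36
AM (Hugo): min(-51, -13) = -51
AN (Hugo): min(15, -61) = -61
AP (Hugo): min(66, 12, 42, 85) = 12
N (Alice): max(-51, -61, 12) = 12
AQ (Hugo): min(-29, 85, 24) = -29
AR (Hugo): min(-3, -41, 53) = -41
AS (Hugo): min(91, -11) = -11
AT (Hugo): min(38, 87) = 38
P (Alice): max(-29, -41, -11, 38) = 38
D (Hugo): min(12, 38) = 12
R0 (Alice): max(-41, -78, -36, 12) = 12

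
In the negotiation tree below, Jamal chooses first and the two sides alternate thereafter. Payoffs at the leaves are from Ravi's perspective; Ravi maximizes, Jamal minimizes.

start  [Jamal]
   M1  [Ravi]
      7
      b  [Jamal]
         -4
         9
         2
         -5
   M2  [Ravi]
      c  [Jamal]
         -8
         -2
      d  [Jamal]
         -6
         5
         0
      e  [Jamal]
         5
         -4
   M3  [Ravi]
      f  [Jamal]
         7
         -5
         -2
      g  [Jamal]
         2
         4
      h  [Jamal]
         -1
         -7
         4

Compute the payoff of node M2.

-4

c (Jamal): min(-8, -2) = -8
d (Jamal): min(-6, 5, 0) = -6
e (Jamal): min(5, -4) = -4
M2 (Ravi): max(-8, -6, -4) = -4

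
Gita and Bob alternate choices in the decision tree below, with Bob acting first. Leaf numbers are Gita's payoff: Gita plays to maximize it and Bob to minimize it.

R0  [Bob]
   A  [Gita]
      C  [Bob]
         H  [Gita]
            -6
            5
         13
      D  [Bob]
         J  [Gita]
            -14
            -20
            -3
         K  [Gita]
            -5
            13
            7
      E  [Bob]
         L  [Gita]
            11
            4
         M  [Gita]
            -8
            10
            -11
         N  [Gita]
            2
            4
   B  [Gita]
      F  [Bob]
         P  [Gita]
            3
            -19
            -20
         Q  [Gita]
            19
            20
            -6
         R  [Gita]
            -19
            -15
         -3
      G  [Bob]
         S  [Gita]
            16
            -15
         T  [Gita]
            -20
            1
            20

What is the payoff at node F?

-15

P (Gita): max(3, -19, -20) = 3
Q (Gita): max(19, 20, -6) = 20
R (Gita): max(-19, -15) = -15
F (Bob): min(3, 20, -15, -3) = -15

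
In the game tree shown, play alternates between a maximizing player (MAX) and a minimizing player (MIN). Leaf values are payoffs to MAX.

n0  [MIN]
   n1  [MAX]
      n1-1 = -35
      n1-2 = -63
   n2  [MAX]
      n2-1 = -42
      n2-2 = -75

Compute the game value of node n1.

n1 (MAX): max(-35, -63) = -35

-35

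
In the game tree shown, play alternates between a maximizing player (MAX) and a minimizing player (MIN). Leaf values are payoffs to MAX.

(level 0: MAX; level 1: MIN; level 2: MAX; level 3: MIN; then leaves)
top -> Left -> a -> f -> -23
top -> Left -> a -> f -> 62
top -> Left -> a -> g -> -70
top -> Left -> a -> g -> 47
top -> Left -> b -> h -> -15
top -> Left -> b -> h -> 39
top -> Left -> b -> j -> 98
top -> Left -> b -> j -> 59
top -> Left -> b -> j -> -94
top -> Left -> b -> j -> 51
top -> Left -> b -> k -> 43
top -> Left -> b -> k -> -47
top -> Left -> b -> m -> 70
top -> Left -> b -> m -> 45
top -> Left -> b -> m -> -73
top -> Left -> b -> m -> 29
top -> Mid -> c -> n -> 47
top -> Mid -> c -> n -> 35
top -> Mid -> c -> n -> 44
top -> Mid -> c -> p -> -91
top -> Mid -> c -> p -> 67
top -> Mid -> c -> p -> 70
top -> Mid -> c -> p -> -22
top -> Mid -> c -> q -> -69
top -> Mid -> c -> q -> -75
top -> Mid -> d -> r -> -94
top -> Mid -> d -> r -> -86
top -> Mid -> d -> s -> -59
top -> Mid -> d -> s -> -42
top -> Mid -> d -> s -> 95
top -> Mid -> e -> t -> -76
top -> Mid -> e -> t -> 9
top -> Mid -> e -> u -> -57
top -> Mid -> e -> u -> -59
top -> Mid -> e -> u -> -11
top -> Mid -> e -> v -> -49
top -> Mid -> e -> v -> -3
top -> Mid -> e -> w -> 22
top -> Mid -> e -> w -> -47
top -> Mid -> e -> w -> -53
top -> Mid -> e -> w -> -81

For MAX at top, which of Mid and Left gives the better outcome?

Left

n (MIN): min(47, 35, 44) = 35
p (MIN): min(-91, 67, 70, -22) = -91
q (MIN): min(-69, -75) = -75
c (MAX): max(35, -91, -75) = 35
r (MIN): min(-94, -86) = -94
s (MIN): min(-59, -42, 95) = -59
d (MAX): max(-94, -59) = -59
t (MIN): min(-76, 9) = -76
u (MIN): min(-57, -59, -11) = -59
v (MIN): min(-49, -3) = -49
w (MIN): min(22, -47, -53, -81) = -81
e (MAX): max(-76, -59, -49, -81) = -49
Mid (MIN): min(35, -59, -49) = -59
f (MIN): min(-23, 62) = -23
g (MIN): min(-70, 47) = -70
a (MAX): max(-23, -70) = -23
h (MIN): min(-15, 39) = -15
j (MIN): min(98, 59, -94, 51) = -94
k (MIN): min(43, -47) = -47
m (MIN): min(70, 45, -73, 29) = -73
b (MAX): max(-15, -94, -47, -73) = -15
Left (MIN): min(-23, -15) = -23
MAX prefers the higher value; Mid=-59, Left=-23. Left is better since -23 > -59.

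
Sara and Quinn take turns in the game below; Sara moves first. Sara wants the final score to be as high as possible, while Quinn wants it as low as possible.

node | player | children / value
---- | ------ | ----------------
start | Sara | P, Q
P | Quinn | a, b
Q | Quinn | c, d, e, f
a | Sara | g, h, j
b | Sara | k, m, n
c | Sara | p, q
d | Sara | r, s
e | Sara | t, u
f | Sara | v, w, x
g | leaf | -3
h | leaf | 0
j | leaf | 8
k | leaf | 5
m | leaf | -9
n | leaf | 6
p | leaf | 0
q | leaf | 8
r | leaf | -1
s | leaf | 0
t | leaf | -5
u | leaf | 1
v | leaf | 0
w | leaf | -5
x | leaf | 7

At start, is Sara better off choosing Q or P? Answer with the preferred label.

P

c (Sara): max(0, 8) = 8
d (Sara): max(-1, 0) = 0
e (Sara): max(-5, 1) = 1
f (Sara): max(0, -5, 7) = 7
Q (Quinn): min(8, 0, 1, 7) = 0
a (Sara): max(-3, 0, 8) = 8
b (Sara): max(5, -9, 6) = 6
P (Quinn): min(8, 6) = 6
Sara prefers the higher value; Q=0, P=6. P is better since 6 > 0.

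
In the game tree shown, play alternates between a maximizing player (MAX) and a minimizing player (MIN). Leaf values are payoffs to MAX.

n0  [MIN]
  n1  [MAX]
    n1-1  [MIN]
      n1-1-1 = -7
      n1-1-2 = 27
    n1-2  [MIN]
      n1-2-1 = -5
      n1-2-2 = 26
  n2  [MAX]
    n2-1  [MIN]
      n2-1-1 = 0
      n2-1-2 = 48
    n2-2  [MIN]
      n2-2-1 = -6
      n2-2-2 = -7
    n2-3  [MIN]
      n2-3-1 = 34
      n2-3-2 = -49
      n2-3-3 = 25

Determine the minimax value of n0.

n1-1 (MIN): min(-7, 27) = -7
n1-2 (MIN): min(-5, 26) = -5
n1 (MAX): max(-7, -5) = -5
n2-1 (MIN): min(0, 48) = 0
n2-2 (MIN): min(-6, -7) = -7
n2-3 (MIN): min(34, -49, 25) = -49
n2 (MAX): max(0, -7, -49) = 0
n0 (MIN): min(-5, 0) = -5

-5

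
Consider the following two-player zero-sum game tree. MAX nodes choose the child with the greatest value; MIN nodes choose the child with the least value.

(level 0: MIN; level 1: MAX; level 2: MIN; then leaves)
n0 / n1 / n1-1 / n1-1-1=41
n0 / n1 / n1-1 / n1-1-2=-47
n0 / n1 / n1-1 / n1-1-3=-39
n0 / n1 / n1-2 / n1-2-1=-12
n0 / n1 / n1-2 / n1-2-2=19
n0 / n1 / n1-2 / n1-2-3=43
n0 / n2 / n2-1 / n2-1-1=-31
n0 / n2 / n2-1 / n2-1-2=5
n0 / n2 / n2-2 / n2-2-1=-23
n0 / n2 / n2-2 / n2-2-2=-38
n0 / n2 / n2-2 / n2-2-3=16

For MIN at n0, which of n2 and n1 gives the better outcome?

n2

n2-1 (MIN): min(-31, 5) = -31
n2-2 (MIN): min(-23, -38, 16) = -38
n2 (MAX): max(-31, -38) = -31
n1-1 (MIN): min(41, -47, -39) = -47
n1-2 (MIN): min(-12, 19, 43) = -12
n1 (MAX): max(-47, -12) = -12
MIN prefers the lower value; n2=-31, n1=-12. n2 is better since -31 < -12.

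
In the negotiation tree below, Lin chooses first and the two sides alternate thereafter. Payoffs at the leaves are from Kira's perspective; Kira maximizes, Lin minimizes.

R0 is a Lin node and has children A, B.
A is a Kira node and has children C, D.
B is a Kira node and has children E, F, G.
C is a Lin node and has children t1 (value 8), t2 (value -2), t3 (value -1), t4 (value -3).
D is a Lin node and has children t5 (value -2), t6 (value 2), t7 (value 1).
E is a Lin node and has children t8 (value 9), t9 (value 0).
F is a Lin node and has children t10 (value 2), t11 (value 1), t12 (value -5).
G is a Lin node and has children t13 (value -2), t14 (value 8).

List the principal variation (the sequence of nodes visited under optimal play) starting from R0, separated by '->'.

C (Lin): min(8, -2, -1, -3) = -3
D (Lin): min(-2, 2, 1) = -2
A (Kira): max(-3, -2) = -2
E (Lin): min(9, 0) = 0
F (Lin): min(2, 1, -5) = -5
G (Lin): min(-2, 8) = -2
B (Kira): max(0, -5, -2) = 0
R0 (Lin): min(-2, 0) = -2
At R0, Lin picks A (lowest: -2).
At A, Kira picks D (highest: -2).
At D, Lin picks t5 (lowest: -2).
Terminal value -2.

R0 -> A -> D -> t5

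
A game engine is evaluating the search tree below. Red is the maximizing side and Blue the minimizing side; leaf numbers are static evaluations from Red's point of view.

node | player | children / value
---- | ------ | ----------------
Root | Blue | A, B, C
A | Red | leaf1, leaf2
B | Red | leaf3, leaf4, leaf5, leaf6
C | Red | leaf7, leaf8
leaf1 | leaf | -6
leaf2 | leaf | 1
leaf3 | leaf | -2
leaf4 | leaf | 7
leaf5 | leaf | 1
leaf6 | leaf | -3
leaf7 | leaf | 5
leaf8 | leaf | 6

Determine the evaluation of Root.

1

A (Red): max(-6, 1) = 1
B (Red): max(-2, 7, 1, -3) = 7
C (Red): max(5, 6) = 6
Root (Blue): min(1, 7, 6) = 1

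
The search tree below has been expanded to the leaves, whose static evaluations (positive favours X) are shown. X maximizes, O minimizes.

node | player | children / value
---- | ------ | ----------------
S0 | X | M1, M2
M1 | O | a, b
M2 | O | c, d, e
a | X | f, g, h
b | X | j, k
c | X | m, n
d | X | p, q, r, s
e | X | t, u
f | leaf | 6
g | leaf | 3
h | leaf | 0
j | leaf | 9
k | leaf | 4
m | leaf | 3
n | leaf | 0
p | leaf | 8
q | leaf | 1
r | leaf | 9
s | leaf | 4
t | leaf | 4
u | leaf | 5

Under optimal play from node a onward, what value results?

6

a (X): max(6, 3, 0) = 6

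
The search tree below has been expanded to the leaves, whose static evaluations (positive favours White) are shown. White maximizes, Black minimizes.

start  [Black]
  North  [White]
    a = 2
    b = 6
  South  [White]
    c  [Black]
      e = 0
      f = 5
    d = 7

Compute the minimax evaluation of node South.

7

c (Black): min(0, 5) = 0
South (White): max(0, 7) = 7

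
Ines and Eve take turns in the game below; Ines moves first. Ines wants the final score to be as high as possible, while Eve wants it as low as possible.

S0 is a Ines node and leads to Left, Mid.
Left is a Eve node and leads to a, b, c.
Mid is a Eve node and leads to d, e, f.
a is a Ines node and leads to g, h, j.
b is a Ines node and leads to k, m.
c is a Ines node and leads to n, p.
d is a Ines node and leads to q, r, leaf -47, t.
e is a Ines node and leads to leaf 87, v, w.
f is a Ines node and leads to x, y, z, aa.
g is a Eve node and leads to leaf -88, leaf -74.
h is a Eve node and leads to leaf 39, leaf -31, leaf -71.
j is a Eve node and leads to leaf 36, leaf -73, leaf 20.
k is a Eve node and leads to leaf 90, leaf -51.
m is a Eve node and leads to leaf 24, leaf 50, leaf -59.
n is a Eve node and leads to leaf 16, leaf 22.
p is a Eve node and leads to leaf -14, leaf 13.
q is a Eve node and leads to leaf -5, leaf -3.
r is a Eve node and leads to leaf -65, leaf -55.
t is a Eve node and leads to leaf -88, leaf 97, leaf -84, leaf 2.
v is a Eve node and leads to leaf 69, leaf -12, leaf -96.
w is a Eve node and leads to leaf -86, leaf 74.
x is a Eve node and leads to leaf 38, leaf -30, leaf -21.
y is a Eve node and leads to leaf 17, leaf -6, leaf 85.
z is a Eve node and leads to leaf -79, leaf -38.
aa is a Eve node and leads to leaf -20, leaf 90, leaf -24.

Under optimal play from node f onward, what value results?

-6

x (Eve): min(38, -30, -21) = -30
y (Eve): min(17, -6, 85) = -6
z (Eve): min(-79, -38) = -79
aa (Eve): min(-20, 90, -24) = -24
f (Ines): max(-30, -6, -79, -24) = -6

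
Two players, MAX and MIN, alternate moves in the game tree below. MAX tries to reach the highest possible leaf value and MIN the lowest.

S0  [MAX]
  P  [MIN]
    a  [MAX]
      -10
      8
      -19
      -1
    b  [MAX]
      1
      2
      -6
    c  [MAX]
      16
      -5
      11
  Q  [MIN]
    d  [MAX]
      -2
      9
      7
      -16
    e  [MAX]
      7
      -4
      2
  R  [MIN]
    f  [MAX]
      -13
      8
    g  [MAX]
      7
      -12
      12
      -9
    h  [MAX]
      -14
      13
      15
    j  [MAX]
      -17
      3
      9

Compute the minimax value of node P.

2

a (MAX): max(-10, 8, -19, -1) = 8
b (MAX): max(1, 2, -6) = 2
c (MAX): max(16, -5, 11) = 16
P (MIN): min(8, 2, 16) = 2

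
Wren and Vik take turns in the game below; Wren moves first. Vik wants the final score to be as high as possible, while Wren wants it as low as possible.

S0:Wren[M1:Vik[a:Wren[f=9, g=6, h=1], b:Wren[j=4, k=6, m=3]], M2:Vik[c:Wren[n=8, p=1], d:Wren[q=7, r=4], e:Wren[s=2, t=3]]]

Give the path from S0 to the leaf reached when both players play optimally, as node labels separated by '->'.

S0 -> M1 -> b -> m

a (Wren): min(9, 6, 1) = 1
b (Wren): min(4, 6, 3) = 3
M1 (Vik): max(1, 3) = 3
c (Wren): min(8, 1) = 1
d (Wren): min(7, 4) = 4
e (Wren): min(2, 3) = 2
M2 (Vik): max(1, 4, 2) = 4
S0 (Wren): min(3, 4) = 3
At S0, Wren picks M1 (lowest: 3).
At M1, Vik picks b (highest: 3).
At b, Wren picks m (lowest: 3).
Terminal value 3.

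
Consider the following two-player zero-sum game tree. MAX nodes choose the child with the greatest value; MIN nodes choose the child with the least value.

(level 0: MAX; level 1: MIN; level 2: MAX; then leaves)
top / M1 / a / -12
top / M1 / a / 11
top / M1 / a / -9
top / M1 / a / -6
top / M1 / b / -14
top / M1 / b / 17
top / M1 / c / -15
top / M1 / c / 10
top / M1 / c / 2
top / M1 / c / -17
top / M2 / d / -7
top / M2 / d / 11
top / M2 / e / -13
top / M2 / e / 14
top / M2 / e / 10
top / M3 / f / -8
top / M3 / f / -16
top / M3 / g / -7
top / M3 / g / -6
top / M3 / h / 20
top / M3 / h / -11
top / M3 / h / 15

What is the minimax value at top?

11

a (MAX): max(-12, 11, -9, -6) = 11
b (MAX): max(-14, 17) = 17
c (MAX): max(-15, 10, 2, -17) = 10
M1 (MIN): min(11, 17, 10) = 10
d (MAX): max(-7, 11) = 11
e (MAX): max(-13, 14, 10) = 14
M2 (MIN): min(11, 14) = 11
f (MAX): max(-8, -16) = -8
g (MAX): max(-7, -6) = -6
h (MAX): max(20, -11, 15) = 20
M3 (MIN): min(-8, -6, 20) = -8
top (MAX): max(10, 11, -8) = 11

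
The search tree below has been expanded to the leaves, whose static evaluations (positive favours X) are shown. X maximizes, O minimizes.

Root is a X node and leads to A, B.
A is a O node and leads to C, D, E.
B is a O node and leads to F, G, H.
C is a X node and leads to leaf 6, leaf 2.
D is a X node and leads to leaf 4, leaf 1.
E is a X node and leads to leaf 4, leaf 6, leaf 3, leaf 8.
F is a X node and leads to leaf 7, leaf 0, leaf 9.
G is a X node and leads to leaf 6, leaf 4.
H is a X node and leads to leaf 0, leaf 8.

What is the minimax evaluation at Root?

6

C (X): max(6, 2) = 6
D (X): max(4, 1) = 4
E (X): max(4, 6, 3, 8) = 8
A (O): min(6, 4, 8) = 4
F (X): max(7, 0, 9) = 9
G (X): max(6, 4) = 6
H (X): max(0, 8) = 8
B (O): min(9, 6, 8) = 6
Root (X): max(4, 6) = 6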